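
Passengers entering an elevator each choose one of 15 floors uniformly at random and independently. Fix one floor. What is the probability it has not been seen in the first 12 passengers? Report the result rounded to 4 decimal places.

On each passenger the fixed floor fails to appear with probability 14/15.
P(still missing after 12) = (14/15)^12 = 0.43696.

0.4370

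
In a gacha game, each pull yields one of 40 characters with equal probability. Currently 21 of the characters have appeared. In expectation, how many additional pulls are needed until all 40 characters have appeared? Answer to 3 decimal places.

With k distinct characters already seen, the next new one takes an expected 40/(40-k) pulls.
Sum over k = 21,...,39: E = 40/19 + 40/18 + 40/17 + ... + 40/2 + 40/1 = 141.9096.

141.910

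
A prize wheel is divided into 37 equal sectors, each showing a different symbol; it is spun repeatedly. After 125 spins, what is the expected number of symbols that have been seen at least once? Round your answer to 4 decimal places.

35.7955

For each symbol, P(seen in 125 spins) = 1 - (36/37)^125 = 0.96745.
By linearity of expectation, E[distinct seen] = 37·(1 - (36/37)^125) = 35.79552.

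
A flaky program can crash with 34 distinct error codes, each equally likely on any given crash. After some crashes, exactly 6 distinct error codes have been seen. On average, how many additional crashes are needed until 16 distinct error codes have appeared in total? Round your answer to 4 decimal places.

14.6901

With k distinct error codes already seen, the next new one takes an expected 34/(34-k) crashes.
Sum over k = 6,...,15: E = 34/28 + 34/27 + 34/26 + ... + 34/20 + 34/19 = 14.69014.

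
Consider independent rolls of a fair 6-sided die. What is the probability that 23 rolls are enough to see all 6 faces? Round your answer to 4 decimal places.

By inclusion–exclusion over which faces are missing,
P(all seen) = Σ_{j=0}^{6} (-1)^j C(6,j)((6-j)/6)^23
= 1.00000 - 0.09057 + 0.00134 - 0.00000 + 0.00000 - 0.00000 + 0.00000
= 0.91076.

0.9108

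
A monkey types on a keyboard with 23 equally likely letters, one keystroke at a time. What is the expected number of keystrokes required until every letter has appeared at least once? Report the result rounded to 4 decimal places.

Split into phases: going from k distinct to k+1 distinct takes on average 23/(23-k) keystrokes.
E[T] = 23/23 + 23/22 + 23/21 + ... + 23/2 + 23/1 = 23·H_{23}.
H_{23} = 3.73429, so E[T] = 85.88870.

85.8887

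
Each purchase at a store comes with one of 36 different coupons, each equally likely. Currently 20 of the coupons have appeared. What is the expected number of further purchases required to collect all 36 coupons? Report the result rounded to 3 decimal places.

121.706

From k distinct to k+1 distinct takes on average 36/(36-k) purchases.
Sum over k = 20,...,35: E = 36/16 + 36/15 + 36/14 + ... + 36/2 + 36/1 = 121.7062.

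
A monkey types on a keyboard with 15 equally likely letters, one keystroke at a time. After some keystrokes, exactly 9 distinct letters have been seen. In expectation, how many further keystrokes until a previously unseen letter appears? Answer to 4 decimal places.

Each keystroke yields a new letter with probability (15-9)/15 = 6/15, so the wait is geometric with mean 15/6.
E = 15/6 = 2.50000.

2.5000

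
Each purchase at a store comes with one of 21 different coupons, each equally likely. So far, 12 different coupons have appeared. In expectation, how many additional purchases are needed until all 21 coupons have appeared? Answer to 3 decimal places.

59.408

From k distinct to k+1 distinct takes on average 21/(21-k) purchases.
Sum over k = 12,...,20: E = 21/9 + 21/8 + 21/7 + ... + 21/2 + 21/1 = 59.4083.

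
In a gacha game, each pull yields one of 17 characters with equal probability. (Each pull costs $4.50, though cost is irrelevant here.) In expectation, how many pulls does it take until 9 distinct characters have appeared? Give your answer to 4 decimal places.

12.2688

Going from k to k+1 distinct takes a geometric number of pulls with mean 17/(17-k).
Sum over k = 0,...,8: E = 17/17 + 17/16 + 17/15 + ... + 17/10 + 17/9 = 12.26882.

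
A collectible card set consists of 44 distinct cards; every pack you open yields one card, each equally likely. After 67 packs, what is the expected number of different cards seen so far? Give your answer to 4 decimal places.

34.5700

For each card, P(seen in 67 packs) = 1 - (43/44)^67 = 0.78568.
By linearity of expectation, E[distinct seen] = 44·(1 - (43/44)^67) = 34.57004.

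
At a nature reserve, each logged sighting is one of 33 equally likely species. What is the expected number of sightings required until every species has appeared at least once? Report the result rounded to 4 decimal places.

134.9303

After k distinct species have appeared, the next sighting gives a new one with probability (33-k)/33, so the expected wait for the (k+1)-th is 33/(33-k).
E[T] = 33/33 + 33/32 + 33/31 + ... + 33/2 + 33/1 = 33·H_{33}.
H_{33} = 4.08880, so E[T] = 134.93034.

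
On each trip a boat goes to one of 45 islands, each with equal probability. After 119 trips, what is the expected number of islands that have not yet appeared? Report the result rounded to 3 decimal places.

3.103

For each island, P(unseen after 119) = (44/45)^119 = 0.0690.
By linearity of expectation, E[unseen] = 45·(44/45)^119 = 3.1031.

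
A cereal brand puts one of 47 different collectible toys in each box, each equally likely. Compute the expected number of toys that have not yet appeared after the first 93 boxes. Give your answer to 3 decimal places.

6.360

For each toy, P(unseen after 93) = (46/47)^93 = 0.1353.
By linearity of expectation, E[unseen] = 47·(46/47)^93 = 6.3603.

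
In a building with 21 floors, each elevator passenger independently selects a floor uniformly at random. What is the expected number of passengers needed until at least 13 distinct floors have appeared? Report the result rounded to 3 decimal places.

19.478

Going from k to k+1 distinct takes a geometric number of passengers with mean 21/(21-k).
Sum over k = 0,...,12: E = 21/21 + 21/20 + 21/19 + ... + 21/10 + 21/9 = 19.4775.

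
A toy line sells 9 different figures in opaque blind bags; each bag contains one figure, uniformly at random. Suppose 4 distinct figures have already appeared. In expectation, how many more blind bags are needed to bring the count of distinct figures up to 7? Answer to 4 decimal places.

With k distinct figures already seen, the next new one takes an expected 9/(9-k) blind bags.
Sum over k = 4,...,6: E = 9/5 + 9/4 + 9/3 = 7.05000.

7.0500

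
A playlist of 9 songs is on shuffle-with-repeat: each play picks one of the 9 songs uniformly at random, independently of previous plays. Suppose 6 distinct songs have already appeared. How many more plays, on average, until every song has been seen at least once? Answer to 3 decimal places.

From k distinct to k+1 distinct takes on average 9/(9-k) plays.
Sum over k = 6,...,8: E = 9/3 + 9/2 + 9/1 = 16.5000.

16.500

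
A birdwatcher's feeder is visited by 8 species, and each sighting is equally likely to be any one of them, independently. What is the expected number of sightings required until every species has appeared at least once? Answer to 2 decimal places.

Split into phases: going from k distinct to k+1 distinct takes on average 8/(8-k) sightings.
E[T] = 8/8 + 8/7 + 8/6 + ... + 8/2 + 8/1 = 8·H_{8}.
H_{8} = 2.718, so E[T] = 21.743.

21.74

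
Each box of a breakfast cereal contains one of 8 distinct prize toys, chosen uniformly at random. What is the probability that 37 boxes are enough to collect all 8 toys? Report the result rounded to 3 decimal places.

0.943

By inclusion–exclusion over which toys are missing,
P(all seen) = Σ_{j=0}^{8} (-1)^j C(8,j)((8-j)/8)^37
= 1.0000 - 0.0572 + 0.0007 - 0.0000 + 0.0000 - 0.0000 + 0.0000 - 0.0000 + 0.0000
= 0.9435.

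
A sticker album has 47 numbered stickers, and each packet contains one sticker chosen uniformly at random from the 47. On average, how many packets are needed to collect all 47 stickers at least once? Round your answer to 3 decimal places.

Split into phases: going from k distinct to k+1 distinct takes on average 47/(47-k) packets.
E[T] = 47/47 + 47/46 + 47/45 + ... + 47/2 + 47/1 = 47·H_{47}.
H_{47} = 4.4380, so E[T] = 208.5843.

208.584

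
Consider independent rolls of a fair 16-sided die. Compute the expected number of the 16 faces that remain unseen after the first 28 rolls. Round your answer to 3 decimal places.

For each face, P(unseen after 28) = (15/16)^28 = 0.1641.
By linearity of expectation, E[unseen] = 16·(15/16)^28 = 2.6261.

2.626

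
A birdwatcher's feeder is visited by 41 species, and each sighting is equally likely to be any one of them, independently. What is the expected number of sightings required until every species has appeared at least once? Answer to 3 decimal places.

176.420

The wait to go from k to k+1 distinct species is geometric with mean 41/(41-k).
E[T] = 41/41 + 41/40 + 41/39 + ... + 41/2 + 41/1 = 41·H_{41}.
H_{41} = 4.3029, so E[T] = 176.4203.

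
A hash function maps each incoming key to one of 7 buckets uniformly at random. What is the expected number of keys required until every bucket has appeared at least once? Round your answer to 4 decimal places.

After k distinct buckets have appeared, the next key gives a new one with probability (7-k)/7, so the expected wait for the (k+1)-th is 7/(7-k).
E[T] = 7/7 + 7/6 + 7/5 + ... + 7/2 + 7/1 = 7·H_{7}.
H_{7} = 2.59286, so E[T] = 18.15000.

18.1500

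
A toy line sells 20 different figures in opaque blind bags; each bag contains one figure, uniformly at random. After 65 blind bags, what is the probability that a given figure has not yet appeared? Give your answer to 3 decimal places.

0.036

Each blind bag misses the fixed figure with probability (20-1)/20 = 19/20, independently.
P(still missing after 65) = (19/20)^65 = 0.0356.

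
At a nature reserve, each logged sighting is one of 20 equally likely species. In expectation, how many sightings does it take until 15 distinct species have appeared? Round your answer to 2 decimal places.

Going from k to k+1 distinct takes a geometric number of sightings with mean 20/(20-k).
Sum over k = 0,...,14: E = 20/20 + 20/19 + 20/18 + ... + 20/7 + 20/6 = 26.288.

26.29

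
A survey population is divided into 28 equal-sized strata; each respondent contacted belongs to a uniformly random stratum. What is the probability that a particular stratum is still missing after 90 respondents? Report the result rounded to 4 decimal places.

Each respondent misses the fixed stratum with probability (28-1)/28 = 27/28, independently.
P(still missing after 90) = (27/28)^90 = 0.03789.

0.0379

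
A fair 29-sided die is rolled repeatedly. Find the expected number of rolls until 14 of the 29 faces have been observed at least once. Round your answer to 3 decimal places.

18.659

With k distinct faces already seen, the next new one arrives after an expected 29/(29-k) rolls.
Sum over k = 0,...,13: E = 29/29 + 29/28 + 29/27 + ... + 29/17 + 29/16 = 18.6593.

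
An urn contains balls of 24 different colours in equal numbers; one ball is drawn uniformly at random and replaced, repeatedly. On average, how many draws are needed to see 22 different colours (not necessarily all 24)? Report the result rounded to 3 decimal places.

54.623

Going from k to k+1 distinct takes a geometric number of draws with mean 24/(24-k).
Sum over k = 0,...,21: E = 24/24 + 24/23 + 24/22 + ... + 24/4 + 24/3 = 54.6230.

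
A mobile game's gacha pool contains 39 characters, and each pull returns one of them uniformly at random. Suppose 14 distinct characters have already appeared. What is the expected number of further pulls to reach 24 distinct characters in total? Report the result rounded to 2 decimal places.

19.41

From k distinct to k+1 distinct takes on average 39/(39-k) pulls.
Sum over k = 14,...,23: E = 39/25 + 39/24 + 39/23 + ... + 39/17 + 39/16 = 19.411.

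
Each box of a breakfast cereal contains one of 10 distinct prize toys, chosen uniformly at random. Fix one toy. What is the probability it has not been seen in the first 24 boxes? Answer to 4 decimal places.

On each box the fixed toy fails to appear with probability 9/10.
P(still missing after 24) = (9/10)^24 = 0.07977.

0.0798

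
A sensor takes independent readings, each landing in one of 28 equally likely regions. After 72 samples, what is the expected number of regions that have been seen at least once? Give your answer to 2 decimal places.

For each region, P(seen in 72 samples) = 1 - (27/28)^72 = 0.927.
By linearity of expectation, E[distinct seen] = 28·(1 - (27/28)^72) = 25.958.

25.96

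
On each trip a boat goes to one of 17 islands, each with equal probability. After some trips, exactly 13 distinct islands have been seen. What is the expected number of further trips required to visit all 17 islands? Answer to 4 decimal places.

The wait to go from k to k+1 distinct islands is geometric with mean 17/(17-k).
Sum over k = 13,...,16: E = 17/4 + 17/3 + 17/2 + 17/1 = 35.41667.

35.4167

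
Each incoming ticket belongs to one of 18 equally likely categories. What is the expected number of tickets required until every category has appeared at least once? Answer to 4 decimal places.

62.9119

After k distinct categories have appeared, the next ticket gives a new one with probability (18-k)/18, so the expected wait for the (k+1)-th is 18/(18-k).
E[T] = 18/18 + 18/17 + 18/16 + ... + 18/2 + 18/1 = 18·H_{18}.
H_{18} = 3.49511, so E[T] = 62.91195.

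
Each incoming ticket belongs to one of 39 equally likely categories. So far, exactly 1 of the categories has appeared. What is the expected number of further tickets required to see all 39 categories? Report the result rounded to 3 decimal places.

164.888

From k distinct to k+1 distinct takes on average 39/(39-k) tickets.
Sum over k = 1,...,38: E = 39/38 + 39/37 + 39/36 + ... + 39/2 + 39/1 = 164.8882.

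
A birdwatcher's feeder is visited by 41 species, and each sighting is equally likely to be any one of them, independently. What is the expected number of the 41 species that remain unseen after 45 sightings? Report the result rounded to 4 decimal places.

For each species, P(unseen after 45) = (40/41)^45 = 0.32917.
By linearity of expectation, E[unseen] = 41·(40/41)^45 = 13.49615.

13.4962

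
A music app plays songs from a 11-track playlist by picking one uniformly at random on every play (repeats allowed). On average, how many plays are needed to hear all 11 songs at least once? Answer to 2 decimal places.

Split into phases: going from k distinct to k+1 distinct takes on average 11/(11-k) plays.
E[T] = 11/11 + 11/10 + 11/9 + ... + 11/2 + 11/1 = 11·H_{11}.
H_{11} = 3.020, so E[T] = 33.219.

33.22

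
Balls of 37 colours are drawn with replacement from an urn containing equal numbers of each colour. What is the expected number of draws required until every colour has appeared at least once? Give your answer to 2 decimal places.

The wait to go from k to k+1 distinct colours is geometric with mean 37/(37-k).
E[T] = 37/37 + 37/36 + 37/35 + ... + 37/2 + 37/1 = 37·H_{37}.
H_{37} = 4.202, so E[T] = 155.459.

155.46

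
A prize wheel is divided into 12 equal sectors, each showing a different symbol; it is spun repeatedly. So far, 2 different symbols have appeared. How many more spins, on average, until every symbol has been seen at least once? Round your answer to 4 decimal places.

35.1476

The wait to go from k to k+1 distinct symbols is geometric with mean 12/(12-k).
Sum over k = 2,...,11: E = 12/10 + 12/9 + 12/8 + ... + 12/2 + 12/1 = 35.14762.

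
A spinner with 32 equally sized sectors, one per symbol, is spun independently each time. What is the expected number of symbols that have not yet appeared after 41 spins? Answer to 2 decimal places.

For each symbol, P(unseen after 41) = (31/32)^41 = 0.272.
By linearity of expectation, E[unseen] = 32·(31/32)^41 = 8.706.

8.71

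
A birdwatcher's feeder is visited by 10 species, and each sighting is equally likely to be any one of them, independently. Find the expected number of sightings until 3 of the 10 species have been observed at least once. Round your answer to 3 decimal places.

With k distinct species already seen, the next new one arrives after an expected 10/(10-k) sightings.
Sum over k = 0,...,2: E = 10/10 + 10/9 + 10/8 = 3.3611.

3.361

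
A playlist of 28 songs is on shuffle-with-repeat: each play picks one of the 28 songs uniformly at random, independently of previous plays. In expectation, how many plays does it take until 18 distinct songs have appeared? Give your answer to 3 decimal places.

27.950

Going from k to k+1 distinct takes a geometric number of plays with mean 28/(28-k).
Sum over k = 0,...,17: E = 28/28 + 28/27 + 28/26 + ... + 28/12 + 28/11 = 27.9497.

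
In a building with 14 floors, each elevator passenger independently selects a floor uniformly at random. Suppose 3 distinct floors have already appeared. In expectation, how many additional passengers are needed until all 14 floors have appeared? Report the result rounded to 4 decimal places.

From k distinct to k+1 distinct takes on average 14/(14-k) passengers.
Sum over k = 3,...,13: E = 14/11 + 14/10 + 14/9 + ... + 14/2 + 14/1 = 42.27828.

42.2783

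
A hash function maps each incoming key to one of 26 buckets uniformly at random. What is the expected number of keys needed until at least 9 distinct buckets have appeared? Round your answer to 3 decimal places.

With k distinct buckets already seen, the next new one arrives after an expected 26/(26-k) keys.
Sum over k = 0,...,8: E = 26/26 + 26/25 + 26/24 + ... + 26/19 + 26/18 = 10.7865.

10.787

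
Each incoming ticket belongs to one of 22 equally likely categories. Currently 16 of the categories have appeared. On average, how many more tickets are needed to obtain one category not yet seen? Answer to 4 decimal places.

The number of tickets until the next new category is geometric with success probability 6/22, so its mean is 22/6.
E = 22/6 = 3.66667.

3.6667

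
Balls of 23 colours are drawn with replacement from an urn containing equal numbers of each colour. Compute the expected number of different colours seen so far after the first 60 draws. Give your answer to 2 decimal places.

21.40

For each colour, P(seen in 60 draws) = 1 - (22/23)^60 = 0.931.
By linearity of expectation, E[distinct seen] = 23·(1 - (22/23)^60) = 21.403.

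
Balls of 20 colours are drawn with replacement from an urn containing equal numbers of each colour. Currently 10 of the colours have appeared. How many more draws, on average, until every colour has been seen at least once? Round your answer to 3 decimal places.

58.579

The wait to go from k to k+1 distinct colours is geometric with mean 20/(20-k).
Sum over k = 10,...,19: E = 20/10 + 20/9 + 20/8 + ... + 20/2 + 20/1 = 58.5794.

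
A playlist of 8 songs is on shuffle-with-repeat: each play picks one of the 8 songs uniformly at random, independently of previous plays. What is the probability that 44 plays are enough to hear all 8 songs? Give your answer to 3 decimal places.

0.978

By inclusion–exclusion over which songs are missing,
P(all seen) = Σ_{j=0}^{8} (-1)^j C(8,j)((8-j)/8)^44
= 1.0000 - 0.0225 + 0.0001 - 0.0000 + 0.0000 - 0.0000 + 0.0000 - 0.0000 + 0.0000
= 0.9776.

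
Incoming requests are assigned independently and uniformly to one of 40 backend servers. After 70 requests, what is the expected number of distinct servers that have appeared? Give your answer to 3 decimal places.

33.202

For each server, P(seen in 70 requests) = 1 - (39/40)^70 = 0.8300.
By linearity of expectation, E[distinct seen] = 40·(1 - (39/40)^70) = 33.2020.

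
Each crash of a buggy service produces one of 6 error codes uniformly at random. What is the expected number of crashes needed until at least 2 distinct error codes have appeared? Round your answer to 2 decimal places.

Going from k to k+1 distinct takes a geometric number of crashes with mean 6/(6-k).
Sum over k = 0,...,1: E = 6/6 + 6/5 = 2.200.

2.20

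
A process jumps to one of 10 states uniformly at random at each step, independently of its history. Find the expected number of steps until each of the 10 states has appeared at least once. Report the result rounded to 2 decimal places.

29.29

The wait to go from k to k+1 distinct states is geometric with mean 10/(10-k).
E[T] = 10/10 + 10/9 + 10/8 + ... + 10/2 + 10/1 = 10·H_{10}.
H_{10} = 2.929, so E[T] = 29.290.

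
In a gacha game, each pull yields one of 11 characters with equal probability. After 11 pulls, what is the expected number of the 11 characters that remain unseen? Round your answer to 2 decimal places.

3.86

For each character, P(unseen after 11) = (10/11)^11 = 0.350.
By linearity of expectation, E[unseen] = 11·(10/11)^11 = 3.855.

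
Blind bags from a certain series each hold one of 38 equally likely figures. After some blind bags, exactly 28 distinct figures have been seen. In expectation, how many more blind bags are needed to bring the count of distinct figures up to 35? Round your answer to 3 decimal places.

41.634

From k distinct to k+1 distinct takes on average 38/(38-k) blind bags.
Sum over k = 28,...,34: E = 38/10 + 38/9 + 38/8 + ... + 38/5 + 38/4 = 41.6341.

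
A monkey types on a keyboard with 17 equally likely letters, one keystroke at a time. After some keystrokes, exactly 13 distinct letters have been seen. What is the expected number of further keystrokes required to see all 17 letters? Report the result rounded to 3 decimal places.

35.417

The wait to go from k to k+1 distinct letters is geometric with mean 17/(17-k).
Sum over k = 13,...,16: E = 17/4 + 17/3 + 17/2 + 17/1 = 35.4167.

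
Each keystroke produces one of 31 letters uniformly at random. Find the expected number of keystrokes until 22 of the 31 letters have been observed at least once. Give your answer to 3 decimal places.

37.147

With k distinct letters already seen, the next new one arrives after an expected 31/(31-k) keystrokes.
Sum over k = 0,...,21: E = 31/31 + 31/30 + 31/29 + ... + 31/11 + 31/10 = 37.1466.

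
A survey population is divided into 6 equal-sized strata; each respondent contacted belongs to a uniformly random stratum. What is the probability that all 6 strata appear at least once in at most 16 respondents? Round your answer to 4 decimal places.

0.6980

Let A_i be the event that stratum i is missing after 16 respondents. By inclusion–exclusion on the A_i,
P(all seen) = Σ_{j=0}^{6} (-1)^j C(6,j)((6-j)/6)^16
= 1.00000 - 0.32453 + 0.02284 - 0.00031 + 0.00000 - 0.00000 + 0.00000
= 0.69800.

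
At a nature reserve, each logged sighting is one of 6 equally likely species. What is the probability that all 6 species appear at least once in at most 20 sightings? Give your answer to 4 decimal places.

0.8480

By inclusion–exclusion over which species are missing,
P(all seen) = Σ_{j=0}^{6} (-1)^j C(6,j)((6-j)/6)^20
= 1.00000 - 0.15650 + 0.00451 - 0.00002 + 0.00000 - 0.00000 + 0.00000
= 0.84799.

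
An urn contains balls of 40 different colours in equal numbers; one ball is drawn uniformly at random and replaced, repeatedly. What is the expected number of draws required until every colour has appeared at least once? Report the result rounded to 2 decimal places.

The wait to go from k to k+1 distinct colours is geometric with mean 40/(40-k).
E[T] = 40/40 + 40/39 + 40/38 + ... + 40/2 + 40/1 = 40·H_{40}.
H_{40} = 4.279, so E[T] = 171.142.

171.14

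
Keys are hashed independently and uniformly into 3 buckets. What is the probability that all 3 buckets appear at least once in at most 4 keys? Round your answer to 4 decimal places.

0.4444

Let A_i be the event that bucket i is missing after 4 keys. By inclusion–exclusion on the A_i,
P(all seen) = Σ_{j=0}^{3} (-1)^j C(3,j)((3-j)/3)^4
= 1.00000 - 0.59259 + 0.03704 - 0.00000
= 0.44444.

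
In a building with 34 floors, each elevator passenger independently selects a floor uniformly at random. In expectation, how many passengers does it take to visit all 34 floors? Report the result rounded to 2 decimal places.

After k distinct floors have appeared, the next passenger gives a new one with probability (34-k)/34, so the expected wait for the (k+1)-th is 34/(34-k).
E[T] = 34/34 + 34/33 + 34/32 + ... + 34/2 + 34/1 = 34·H_{34}.
H_{34} = 4.118, so E[T] = 140.019.

140.02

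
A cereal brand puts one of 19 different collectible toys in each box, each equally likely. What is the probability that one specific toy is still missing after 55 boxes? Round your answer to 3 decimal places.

0.051

Each box misses the fixed toy with probability (19-1)/19 = 18/19, independently.
P(still missing after 55) = (18/19)^55 = 0.0511.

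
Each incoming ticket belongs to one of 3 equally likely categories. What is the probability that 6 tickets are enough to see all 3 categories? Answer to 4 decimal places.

By inclusion–exclusion over which categories are missing,
P(all seen) = Σ_{j=0}^{3} (-1)^j C(3,j)((3-j)/3)^6
= 1.00000 - 0.26337 + 0.00412 - 0.00000
= 0.74074.

0.7407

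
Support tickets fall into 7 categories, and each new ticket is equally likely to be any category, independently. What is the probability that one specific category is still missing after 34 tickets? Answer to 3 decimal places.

Each ticket misses the fixed category with probability (7-1)/7 = 6/7, independently.
P(still missing after 34) = (6/7)^34 = 0.0053.

0.005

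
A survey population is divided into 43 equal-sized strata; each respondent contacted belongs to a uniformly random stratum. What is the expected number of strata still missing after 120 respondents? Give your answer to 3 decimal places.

2.554

For each stratum, P(unseen after 120) = (42/43)^120 = 0.0594.
By linearity of expectation, E[unseen] = 43·(42/43)^120 = 2.5537.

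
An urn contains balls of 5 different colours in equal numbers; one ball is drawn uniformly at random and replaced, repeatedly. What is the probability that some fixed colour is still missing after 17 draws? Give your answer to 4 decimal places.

0.0225

Each draw misses the fixed colour with probability (5-1)/5 = 4/5, independently.
P(still missing after 17) = (4/5)^17 = 0.02252.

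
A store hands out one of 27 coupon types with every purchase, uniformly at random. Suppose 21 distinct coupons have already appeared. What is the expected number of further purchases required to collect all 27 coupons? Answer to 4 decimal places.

With k distinct coupons already seen, the next new one takes an expected 27/(27-k) purchases.
Sum over k = 21,...,26: E = 27/6 + 27/5 + 27/4 + 27/3 + 27/2 + 27/1 = 66.15000.

66.1500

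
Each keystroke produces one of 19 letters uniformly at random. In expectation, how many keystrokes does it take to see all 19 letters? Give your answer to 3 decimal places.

Split into phases: going from k distinct to k+1 distinct takes on average 19/(19-k) keystrokes.
E[T] = 19/19 + 19/18 + 19/17 + ... + 19/2 + 19/1 = 19·H_{19}.
H_{19} = 3.5477, so E[T] = 67.4071.

67.407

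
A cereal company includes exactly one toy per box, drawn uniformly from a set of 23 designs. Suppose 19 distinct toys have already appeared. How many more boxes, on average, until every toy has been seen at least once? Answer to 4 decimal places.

With k distinct toys already seen, the next new one takes an expected 23/(23-k) boxes.
Sum over k = 19,...,22: E = 23/4 + 23/3 + 23/2 + 23/1 = 47.91667.

47.9167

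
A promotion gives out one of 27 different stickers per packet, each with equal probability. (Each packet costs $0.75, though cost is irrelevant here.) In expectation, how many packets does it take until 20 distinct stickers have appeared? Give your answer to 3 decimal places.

35.062

Going from k to k+1 distinct takes a geometric number of packets with mean 27/(27-k).
Sum over k = 0,...,19: E = 27/27 + 27/26 + 27/25 + ... + 27/9 + 27/8 = 35.0622.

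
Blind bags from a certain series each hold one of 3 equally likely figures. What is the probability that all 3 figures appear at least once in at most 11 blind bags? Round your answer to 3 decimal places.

0.965

Let A_i be the event that figure i is missing after 11 blind bags. By inclusion–exclusion on the A_i,
P(all seen) = Σ_{j=0}^{3} (-1)^j C(3,j)((3-j)/3)^11
= 1.0000 - 0.0347 + 0.0000 - 0.0000
= 0.9653.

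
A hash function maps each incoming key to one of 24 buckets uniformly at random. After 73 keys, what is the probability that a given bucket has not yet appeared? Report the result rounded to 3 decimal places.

0.045

On each key the fixed bucket fails to appear with probability 23/24.
P(still missing after 73) = (23/24)^73 = 0.0447.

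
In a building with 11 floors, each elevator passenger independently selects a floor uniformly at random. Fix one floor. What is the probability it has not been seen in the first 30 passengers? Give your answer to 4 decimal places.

0.0573

Each passenger misses the fixed floor with probability (11-1)/11 = 10/11, independently.
P(still missing after 30) = (10/11)^30 = 0.05731.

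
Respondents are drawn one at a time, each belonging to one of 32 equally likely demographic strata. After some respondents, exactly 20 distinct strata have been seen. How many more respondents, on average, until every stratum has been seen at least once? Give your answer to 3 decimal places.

99.303

The wait to go from k to k+1 distinct strata is geometric with mean 32/(32-k).
Sum over k = 20,...,31: E = 32/12 + 32/11 + 32/10 + ... + 32/2 + 32/1 = 99.3027.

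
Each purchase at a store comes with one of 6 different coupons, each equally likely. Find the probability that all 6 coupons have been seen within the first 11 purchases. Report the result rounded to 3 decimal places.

By inclusion–exclusion over which coupons are missing,
P(all seen) = Σ_{j=0}^{6} (-1)^j C(6,j)((6-j)/6)^11
= 1.0000 - 0.8075 + 0.1734 - 0.0098 + 0.0001 - 0.0000 + 0.0000
= 0.3562.

0.356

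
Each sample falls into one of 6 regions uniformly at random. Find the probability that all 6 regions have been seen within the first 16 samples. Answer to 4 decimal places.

Let A_i be the event that region i is missing after 16 samples. By inclusion–exclusion on the A_i,
P(all seen) = Σ_{j=0}^{6} (-1)^j C(6,j)((6-j)/6)^16
= 1.00000 - 0.32453 + 0.02284 - 0.00031 + 0.00000 - 0.00000 + 0.00000
= 0.69800.

0.6980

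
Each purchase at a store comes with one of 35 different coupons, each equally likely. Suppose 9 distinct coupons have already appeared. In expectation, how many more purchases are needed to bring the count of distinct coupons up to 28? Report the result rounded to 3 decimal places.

44.155

From k distinct to k+1 distinct takes on average 35/(35-k) purchases.
Sum over k = 9,...,27: E = 35/26 + 35/25 + 35/24 + ... + 35/9 + 35/8 = 44.1547.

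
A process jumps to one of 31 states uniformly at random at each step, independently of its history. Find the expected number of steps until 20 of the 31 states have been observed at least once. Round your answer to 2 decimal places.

31.23

With k distinct states already seen, the next new one arrives after an expected 31/(31-k) steps.
Sum over k = 0,...,19: E = 31/31 + 31/30 + 31/29 + ... + 31/13 + 31/12 = 31.228.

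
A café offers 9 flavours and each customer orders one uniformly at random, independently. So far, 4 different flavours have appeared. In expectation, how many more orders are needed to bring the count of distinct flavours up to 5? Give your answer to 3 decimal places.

1.800

The wait to go from k to k+1 distinct flavours is geometric with mean 9/(9-k).
Only the k = 4 term is needed: E = 9/5 = 1.8000.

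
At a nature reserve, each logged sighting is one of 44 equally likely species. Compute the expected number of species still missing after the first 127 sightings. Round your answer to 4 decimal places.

For each species, P(unseen after 127) = (43/44)^127 = 0.05395.
By linearity of expectation, E[unseen] = 44·(43/44)^127 = 2.37387.

2.3739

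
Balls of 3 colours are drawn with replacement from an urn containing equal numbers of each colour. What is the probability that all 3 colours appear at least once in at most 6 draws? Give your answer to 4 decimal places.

By inclusion–exclusion over which colours are missing,
P(all seen) = Σ_{j=0}^{3} (-1)^j C(3,j)((3-j)/3)^6
= 1.00000 - 0.26337 + 0.00412 - 0.00000
= 0.74074.

0.7407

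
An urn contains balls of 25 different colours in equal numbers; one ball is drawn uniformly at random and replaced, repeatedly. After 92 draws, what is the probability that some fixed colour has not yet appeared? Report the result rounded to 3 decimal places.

On each draw the fixed colour fails to appear with probability 24/25.
P(still missing after 92) = (24/25)^92 = 0.0234.

0.023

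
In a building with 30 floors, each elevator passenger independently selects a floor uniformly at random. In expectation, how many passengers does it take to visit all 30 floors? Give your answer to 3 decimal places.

After k distinct floors have appeared, the next passenger gives a new one with probability (30-k)/30, so the expected wait for the (k+1)-th is 30/(30-k).
E[T] = 30/30 + 30/29 + 30/28 + ... + 30/2 + 30/1 = 30·H_{30}.
H_{30} = 3.9950, so E[T] = 119.8496.

119.850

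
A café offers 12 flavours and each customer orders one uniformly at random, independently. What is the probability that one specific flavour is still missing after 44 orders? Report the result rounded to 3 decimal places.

On each order the fixed flavour fails to appear with probability 11/12.
P(still missing after 44) = (11/12)^44 = 0.0217.

0.022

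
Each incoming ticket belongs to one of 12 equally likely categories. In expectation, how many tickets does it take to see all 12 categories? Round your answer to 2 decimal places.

After k distinct categories have appeared, the next ticket gives a new one with probability (12-k)/12, so the expected wait for the (k+1)-th is 12/(12-k).
E[T] = 12/12 + 12/11 + 12/10 + ... + 12/2 + 12/1 = 12·H_{12}.
H_{12} = 3.103, so E[T] = 37.239.

37.24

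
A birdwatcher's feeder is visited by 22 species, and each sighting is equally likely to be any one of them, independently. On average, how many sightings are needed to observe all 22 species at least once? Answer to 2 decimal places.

81.20

The wait to go from k to k+1 distinct species is geometric with mean 22/(22-k).
E[T] = 22/22 + 22/21 + 22/20 + ... + 22/2 + 22/1 = 22·H_{22}.
H_{22} = 3.691, so E[T] = 81.198.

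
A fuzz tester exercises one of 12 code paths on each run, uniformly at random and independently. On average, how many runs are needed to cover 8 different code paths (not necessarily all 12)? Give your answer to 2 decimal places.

12.24

Going from k to k+1 distinct takes a geometric number of runs with mean 12/(12-k).
Sum over k = 0,...,7: E = 12/12 + 12/11 + 12/10 + ... + 12/6 + 12/5 = 12.239.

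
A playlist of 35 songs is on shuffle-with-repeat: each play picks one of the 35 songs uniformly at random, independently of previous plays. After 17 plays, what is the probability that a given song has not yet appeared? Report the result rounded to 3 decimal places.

0.611

Each play misses the fixed song with probability (35-1)/35 = 34/35, independently.
P(still missing after 17) = (34/35)^17 = 0.6109.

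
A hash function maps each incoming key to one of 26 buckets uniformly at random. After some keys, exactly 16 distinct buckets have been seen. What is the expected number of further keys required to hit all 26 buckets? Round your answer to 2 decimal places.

From k distinct to k+1 distinct takes on average 26/(26-k) keys.
Sum over k = 16,...,25: E = 26/10 + 26/9 + 26/8 + ... + 26/2 + 26/1 = 76.153.

76.15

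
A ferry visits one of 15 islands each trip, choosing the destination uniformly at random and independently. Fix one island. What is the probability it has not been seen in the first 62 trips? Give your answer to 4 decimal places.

Each trip misses the fixed island with probability (15-1)/15 = 14/15, independently.
P(still missing after 62) = (14/15)^62 = 0.01388.

0.0139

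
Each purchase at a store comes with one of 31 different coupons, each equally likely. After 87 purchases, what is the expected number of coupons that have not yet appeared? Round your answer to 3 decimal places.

1.788

For each coupon, P(unseen after 87) = (30/31)^87 = 0.0577.
By linearity of expectation, E[unseen] = 31·(30/31)^87 = 1.7883.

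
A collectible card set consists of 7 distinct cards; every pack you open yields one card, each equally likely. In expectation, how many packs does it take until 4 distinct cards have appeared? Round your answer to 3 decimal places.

With k distinct cards already seen, the next new one arrives after an expected 7/(7-k) packs.
Sum over k = 0,...,3: E = 7/7 + 7/6 + 7/5 + 7/4 = 5.3167.

5.317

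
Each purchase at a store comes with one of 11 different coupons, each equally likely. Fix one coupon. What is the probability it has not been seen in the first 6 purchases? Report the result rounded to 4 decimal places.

0.5645

On each purchase the fixed coupon fails to appear with probability 10/11.
P(still missing after 6) = (10/11)^6 = 0.56447.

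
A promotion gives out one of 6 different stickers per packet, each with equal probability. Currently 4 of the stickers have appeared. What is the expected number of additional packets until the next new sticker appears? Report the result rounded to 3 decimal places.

Each packet yields a new sticker with probability (6-4)/6 = 2/6, so the wait is geometric with mean 6/2.
E = 6/2 = 3.0000.

3.000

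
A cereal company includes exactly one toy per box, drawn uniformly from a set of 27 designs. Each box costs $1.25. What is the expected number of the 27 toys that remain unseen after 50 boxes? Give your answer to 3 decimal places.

4.091

For each toy, P(unseen after 50) = (26/27)^50 = 0.1515.
By linearity of expectation, E[unseen] = 27·(26/27)^50 = 4.0911.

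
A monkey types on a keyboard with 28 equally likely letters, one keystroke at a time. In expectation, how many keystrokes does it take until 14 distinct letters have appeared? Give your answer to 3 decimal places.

Going from k to k+1 distinct takes a geometric number of keystrokes with mean 28/(28-k).
Sum over k = 0,...,13: E = 28/28 + 28/27 + 28/26 + ... + 28/16 + 28/15 = 18.9170.

18.917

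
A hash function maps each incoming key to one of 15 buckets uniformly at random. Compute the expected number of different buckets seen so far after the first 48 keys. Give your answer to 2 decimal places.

14.45

For each bucket, P(seen in 48 keys) = 1 - (14/15)^48 = 0.964.
By linearity of expectation, E[distinct seen] = 15·(1 - (14/15)^48) = 14.453.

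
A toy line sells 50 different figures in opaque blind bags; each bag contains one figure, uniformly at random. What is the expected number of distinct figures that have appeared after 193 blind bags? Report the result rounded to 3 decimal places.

48.987

For each figure, P(seen in 193 blind bags) = 1 - (49/50)^193 = 0.9797.
By linearity of expectation, E[distinct seen] = 50·(1 - (49/50)^193) = 48.9870.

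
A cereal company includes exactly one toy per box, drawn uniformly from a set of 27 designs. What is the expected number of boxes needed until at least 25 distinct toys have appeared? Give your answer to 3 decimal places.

Going from k to k+1 distinct takes a geometric number of boxes with mean 27/(27-k).
Sum over k = 0,...,24: E = 27/27 + 27/26 + 27/25 + ... + 27/4 + 27/3 = 64.5693.

64.569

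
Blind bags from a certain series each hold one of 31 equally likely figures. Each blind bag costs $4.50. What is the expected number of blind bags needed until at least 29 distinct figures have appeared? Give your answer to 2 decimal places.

78.34

Going from k to k+1 distinct takes a geometric number of blind bags with mean 31/(31-k).
Sum over k = 0,...,28: E = 31/31 + 31/30 + 31/29 + ... + 31/4 + 31/3 = 78.345.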